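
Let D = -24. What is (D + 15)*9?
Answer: -81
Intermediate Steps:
(D + 15)*9 = (-24 + 15)*9 = -9*9 = -81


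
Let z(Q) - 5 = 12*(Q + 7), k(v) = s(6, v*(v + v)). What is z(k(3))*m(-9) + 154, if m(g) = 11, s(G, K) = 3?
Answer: 1529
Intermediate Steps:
k(v) = 3
z(Q) = 89 + 12*Q (z(Q) = 5 + 12*(Q + 7) = 5 + 12*(7 + Q) = 5 + (84 + 12*Q) = 89 + 12*Q)
z(k(3))*m(-9) + 154 = (89 + 12*3)*11 + 154 = (89 + 36)*11 + 154 = 125*11 + 154 = 1375 + 154 = 1529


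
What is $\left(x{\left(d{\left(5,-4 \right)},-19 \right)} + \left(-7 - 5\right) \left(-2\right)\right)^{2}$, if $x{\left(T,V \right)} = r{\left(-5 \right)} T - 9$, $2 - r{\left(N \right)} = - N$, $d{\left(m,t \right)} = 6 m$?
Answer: $5625$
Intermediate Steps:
$r{\left(N \right)} = 2 + N$ ($r{\left(N \right)} = 2 - - N = 2 + N$)
$x{\left(T,V \right)} = -9 - 3 T$ ($x{\left(T,V \right)} = \left(2 - 5\right) T - 9 = - 3 T - 9 = -9 - 3 T$)
$\left(x{\left(d{\left(5,-4 \right)},-19 \right)} + \left(-7 - 5\right) \left(-2\right)\right)^{2} = \left(\left(-9 - 3 \cdot 6 \cdot 5\right) + \left(-7 - 5\right) \left(-2\right)\right)^{2} = \left(\left(-9 - 90\right) - -24\right)^{2} = \left(\left(-9 - 90\right) + 24\right)^{2} = \left(-99 + 24\right)^{2} = \left(-75\right)^{2} = 5625$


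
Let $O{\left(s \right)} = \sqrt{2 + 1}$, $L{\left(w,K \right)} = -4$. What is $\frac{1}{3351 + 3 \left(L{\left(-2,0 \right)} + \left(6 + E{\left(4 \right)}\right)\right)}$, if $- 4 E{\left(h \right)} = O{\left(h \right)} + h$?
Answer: $\frac{17888}{59996343} + \frac{4 \sqrt{3}}{59996343} \approx 0.00029827$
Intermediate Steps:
$O{\left(s \right)} = \sqrt{3}$
$E{\left(h \right)} = - \frac{h}{4} - \frac{\sqrt{3}}{4}$ ($E{\left(h \right)} = - \frac{\sqrt{3} + h}{4} = - \frac{h + \sqrt{3}}{4} = - \frac{h}{4} - \frac{\sqrt{3}}{4}$)
$\frac{1}{3351 + 3 \left(L{\left(-2,0 \right)} + \left(6 + E{\left(4 \right)}\right)\right)} = \frac{1}{3351 + 3 \left(-4 + \left(6 - \left(1 + \frac{\sqrt{3}}{4}\right)\right)\right)} = \frac{1}{3351 + 3 \left(-4 + \left(5 - \frac{\sqrt{3}}{4}\right)\right)} = \frac{1}{3351 + 3 \left(1 - \frac{\sqrt{3}}{4}\right)} = \frac{1}{3351 + \left(3 - \frac{3 \sqrt{3}}{4}\right)} = \frac{1}{3354 - \frac{3 \sqrt{3}}{4}}$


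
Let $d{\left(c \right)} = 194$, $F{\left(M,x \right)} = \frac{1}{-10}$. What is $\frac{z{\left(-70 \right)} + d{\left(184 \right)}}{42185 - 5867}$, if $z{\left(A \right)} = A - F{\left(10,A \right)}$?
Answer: $\frac{1241}{363180} \approx 0.003417$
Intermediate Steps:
$F{\left(M,x \right)} = - \frac{1}{10}$
$z{\left(A \right)} = \frac{1}{10} + A$ ($z{\left(A \right)} = A - - \frac{1}{10} = A + \frac{1}{10} = \frac{1}{10} + A$)
$\frac{z{\left(-70 \right)} + d{\left(184 \right)}}{42185 - 5867} = \frac{\left(\frac{1}{10} - 70\right) + 194}{42185 - 5867} = \frac{- \frac{699}{10} + 194}{36318} = \frac{1241}{10} \cdot \frac{1}{36318} = \frac{1241}{363180}$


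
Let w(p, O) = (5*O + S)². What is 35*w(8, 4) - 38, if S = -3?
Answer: 10077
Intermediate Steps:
w(p, O) = (-3 + 5*O)² (w(p, O) = (5*O - 3)² = (-3 + 5*O)²)
35*w(8, 4) - 38 = 35*(-3 + 5*4)² - 38 = 35*(-3 + 20)² - 38 = 35*17² - 38 = 35*289 - 38 = 10115 - 38 = 10077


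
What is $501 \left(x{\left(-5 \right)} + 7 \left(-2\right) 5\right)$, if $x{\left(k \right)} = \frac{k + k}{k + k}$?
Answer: $-34569$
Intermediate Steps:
$x{\left(k \right)} = 1$ ($x{\left(k \right)} = \frac{2 k}{2 k} = 2 k \frac{1}{2 k} = 1$)
$501 \left(x{\left(-5 \right)} + 7 \left(-2\right) 5\right) = 501 \left(1 + 7 \left(-2\right) 5\right) = 501 \left(1 - 70\right) = 501 \left(-69\right) = -34569$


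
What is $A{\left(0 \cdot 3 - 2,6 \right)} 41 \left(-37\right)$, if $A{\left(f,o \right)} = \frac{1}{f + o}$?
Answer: $- \frac{1517}{4} \approx -379.25$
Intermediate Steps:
$A{\left(0 \cdot 3 - 2,6 \right)} 41 \left(-37\right) = \frac{1}{\left(0 \cdot 3 - 2\right) + 6} \cdot 41 \left(-37\right) = \frac{1}{\left(0 - 2\right) + 6} \cdot 41 \left(-37\right) = \frac{1}{-2 + 6} \cdot 41 \left(-37\right) = \frac{1}{4} \cdot 41 \left(-37\right) = \frac{41}{4} \left(-37\right) = - \frac{1517}{4}$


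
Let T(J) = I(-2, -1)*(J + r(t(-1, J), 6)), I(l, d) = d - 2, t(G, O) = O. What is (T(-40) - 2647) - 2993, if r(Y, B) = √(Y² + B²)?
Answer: -5520 - 6*√409 ≈ -5641.3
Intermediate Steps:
r(Y, B) = √(B² + Y²)
I(l, d) = -2 + d
T(J) = -3*J - 3*√(36 + J²) (T(J) = (-2 - 1)*(J + √(6² + J²)) = -3*(J + √(36 + J²)) = -3*J - 3*√(36 + J²))
(T(-40) - 2647) - 2993 = ((-3*(-40) - 3*√(36 + (-40)²)) - 2647) - 2993 = ((120 - 3*√(36 + 1600)) - 2647) - 2993 = ((120 - 6*√409) - 2647) - 2993 = (-2527 - 6*√409) - 2993 = -5520 - 6*√409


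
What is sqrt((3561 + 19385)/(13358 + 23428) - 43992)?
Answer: I*sqrt(14882390313519)/18393 ≈ 209.74*I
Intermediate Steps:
sqrt((3561 + 19385)/(13358 + 23428) - 43992) = sqrt(22946/36786 - 43992) = sqrt(22946*(1/36786) - 43992) = sqrt(11473/18393 - 43992) = sqrt(-809133383/18393) = I*sqrt(14882390313519)/18393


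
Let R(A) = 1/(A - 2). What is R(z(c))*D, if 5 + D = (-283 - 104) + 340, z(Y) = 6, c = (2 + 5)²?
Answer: -13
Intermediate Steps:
c = 49 (c = 7² = 49)
D = -52 (D = -5 + ((-283 - 104) + 340) = -5 + (-387 + 340) = -5 - 47 = -52)
R(A) = 1/(-2 + A)
R(z(c))*D = -52/(-2 + 6) = -52/4 = (¼)*(-52) = -13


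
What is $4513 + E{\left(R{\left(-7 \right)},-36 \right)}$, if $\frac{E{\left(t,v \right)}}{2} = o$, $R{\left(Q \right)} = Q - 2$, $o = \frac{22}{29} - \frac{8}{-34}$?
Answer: $\frac{2225889}{493} \approx 4515.0$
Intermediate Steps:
$o = \frac{490}{493}$ ($o = 22 \cdot \frac{1}{29} - - \frac{4}{17} = \frac{22}{29} + \frac{4}{17} = \frac{490}{493} \approx 0.99391$)
$R{\left(Q \right)} = -2 + Q$ ($R{\left(Q \right)} = Q - 2 = -2 + Q$)
$E{\left(t,v \right)} = \frac{980}{493}$ ($E{\left(t,v \right)} = 2 \cdot \frac{490}{493} = \frac{980}{493}$)
$4513 + E{\left(R{\left(-7 \right)},-36 \right)} = 4513 + \frac{980}{493} = \frac{2225889}{493}$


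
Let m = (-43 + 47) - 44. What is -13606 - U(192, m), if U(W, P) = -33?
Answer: -13573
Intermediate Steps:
m = -40 (m = 4 - 44 = -40)
-13606 - U(192, m) = -13606 - 1*(-33) = -13606 + 33 = -13573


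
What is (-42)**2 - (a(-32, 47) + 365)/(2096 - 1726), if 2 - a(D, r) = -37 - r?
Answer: 652229/370 ≈ 1762.8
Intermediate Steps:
a(D, r) = 39 + r (a(D, r) = 2 - (-37 - r) = 2 + (37 + r) = 39 + r)
(-42)**2 - (a(-32, 47) + 365)/(2096 - 1726) = (-42)**2 - ((39 + 47) + 365)/(2096 - 1726) = 1764 - (86 + 365)/370 = 1764 - 451/370 = 652229/370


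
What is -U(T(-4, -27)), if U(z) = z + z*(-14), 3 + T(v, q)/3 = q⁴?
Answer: 20726082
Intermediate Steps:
T(v, q) = -9 + 3*q⁴
U(z) = -13*z (U(z) = z - 14*z = -13*z)
-U(T(-4, -27)) = -(-13)*(-9 + 3*(-27)⁴) = -(-13)*(-9 + 3*531441) = -(-13)*(-9 + 1594323) = -(-13)*1594314 = -1*(-20726082) = 20726082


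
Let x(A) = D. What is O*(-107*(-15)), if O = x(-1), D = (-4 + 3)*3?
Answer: -4815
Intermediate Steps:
D = -3 (D = -1*3 = -3)
x(A) = -3
O = -3
O*(-107*(-15)) = -(-321)*(-15) = -3*1605 = -4815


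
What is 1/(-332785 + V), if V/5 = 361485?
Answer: 1/1474640 ≈ 6.7813e-7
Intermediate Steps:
V = 1807425 (V = 5*361485 = 1807425)
1/(-332785 + V) = 1/(-332785 + 1807425) = 1/1474640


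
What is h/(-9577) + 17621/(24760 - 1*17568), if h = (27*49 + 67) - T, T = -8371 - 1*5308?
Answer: 60380069/68877784 ≈ 0.87663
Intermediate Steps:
T = -13679 (T = -8371 - 5308 = -13679)
h = 15069 (h = (27*49 + 67) - 1*(-13679) = (1323 + 67) + 13679 = 1390 + 13679 = 15069)
h/(-9577) + 17621/(24760 - 1*17568) = 15069/(-9577) + 17621/(24760 - 1*17568) = 15069*(-1/9577) + 17621/(24760 - 17568) = -15069/9577 + 17621/7192 = 60380069/68877784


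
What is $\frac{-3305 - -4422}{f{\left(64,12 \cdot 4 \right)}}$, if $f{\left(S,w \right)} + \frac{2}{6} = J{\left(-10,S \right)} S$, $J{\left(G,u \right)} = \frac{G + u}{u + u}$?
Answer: $\frac{3351}{80} \approx 41.888$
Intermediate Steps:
$J{\left(G,u \right)} = \frac{G + u}{2 u}$
$f{\left(S,w \right)} = - \frac{16}{3} + \frac{S}{2}$ ($f{\left(S,w \right)} = - \frac{1}{3} + \frac{-10 + S}{2 S} S = - \frac{1}{3} + \left(-5 + \frac{S}{2}\right) = - \frac{16}{3} + \frac{S}{2}$)
$\frac{-3305 - -4422}{f{\left(64,12 \cdot 4 \right)}} = \frac{-3305 - -4422}{- \frac{16}{3} + \frac{1}{2} \cdot 64} = \frac{-3305 + 4422}{- \frac{16}{3} + 32} = \frac{1117}{\frac{80}{3}} = 1117 \cdot \frac{3}{80} = \frac{3351}{80}$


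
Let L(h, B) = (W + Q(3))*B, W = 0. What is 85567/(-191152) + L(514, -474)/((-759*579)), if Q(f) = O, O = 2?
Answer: -12474049097/28001283024 ≈ -0.44548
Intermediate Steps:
Q(f) = 2
L(h, B) = 2*B (L(h, B) = (0 + 2)*B = 2*B)
85567/(-191152) + L(514, -474)/((-759*579)) = 85567/(-191152) + (2*(-474))/((-759*579)) = 85567*(-1/191152) - 948/(-439461) = -85567/191152 - 948*(-1/439461) = -85567/191152 + 316/146487 = -12474049097/28001283024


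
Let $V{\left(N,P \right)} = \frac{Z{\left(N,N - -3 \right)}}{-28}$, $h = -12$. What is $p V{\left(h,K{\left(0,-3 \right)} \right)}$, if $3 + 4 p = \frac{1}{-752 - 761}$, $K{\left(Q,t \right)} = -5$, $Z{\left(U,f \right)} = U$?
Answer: $- \frac{3405}{10591} \approx -0.3215$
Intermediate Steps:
$V{\left(N,P \right)} = - \frac{N}{28}$ ($V{\left(N,P \right)} = \frac{N}{-28} = N \left(- \frac{1}{28}\right) = - \frac{N}{28}$)
$p = - \frac{1135}{1513}$ ($p = - \frac{3}{4} + \frac{1}{4 \left(-752 - 761\right)} = - \frac{3}{4} + \frac{1}{4 \left(-1513\right)} = - \frac{3}{4} + \frac{1}{4} \left(- \frac{1}{1513}\right) = - \frac{3}{4} - \frac{1}{6052} = - \frac{1135}{1513} \approx -0.75016$)
$p V{\left(h,K{\left(0,-3 \right)} \right)} = - \frac{1135 \left(\left(- \frac{1}{28}\right) \left(-12\right)\right)}{1513} = \left(- \frac{1135}{1513}\right) \frac{3}{7} = - \frac{3405}{10591}$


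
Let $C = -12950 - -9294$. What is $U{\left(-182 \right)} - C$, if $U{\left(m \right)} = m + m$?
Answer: $3292$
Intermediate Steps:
$U{\left(m \right)} = 2 m$
$C = -3656$ ($C = -12950 + 9294 = -3656$)
$U{\left(-182 \right)} - C = 2 \left(-182\right) - -3656 = -364 + 3656 = 3292$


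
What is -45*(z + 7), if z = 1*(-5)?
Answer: -90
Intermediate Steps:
z = -5
-45*(z + 7) = -45*(-5 + 7) = -45*2 = -90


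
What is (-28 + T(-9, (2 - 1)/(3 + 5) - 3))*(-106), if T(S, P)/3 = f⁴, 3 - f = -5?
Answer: -1299560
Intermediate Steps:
f = 8 (f = 3 - 1*(-5) = 3 + 5 = 8)
T(S, P) = 12288 (T(S, P) = 3*8⁴ = 3*4096 = 12288)
(-28 + T(-9, (2 - 1)/(3 + 5) - 3))*(-106) = (-28 + 12288)*(-106) = 12260*(-106) = -1299560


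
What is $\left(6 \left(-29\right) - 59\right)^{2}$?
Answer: $54289$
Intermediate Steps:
$\left(6 \left(-29\right) - 59\right)^{2} = \left(-174 - 59\right)^{2} = \left(-233\right)^{2} = 54289$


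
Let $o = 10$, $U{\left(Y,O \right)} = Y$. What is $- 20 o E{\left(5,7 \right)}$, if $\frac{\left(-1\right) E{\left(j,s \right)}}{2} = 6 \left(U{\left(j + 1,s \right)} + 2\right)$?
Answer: $19200$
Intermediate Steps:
$E{\left(j,s \right)} = -36 - 12 j$ ($E{\left(j,s \right)} = - 2 \cdot 6 \left(\left(j + 1\right) + 2\right) = - 2 \cdot 6 \left(\left(1 + j\right) + 2\right) = - 2 \cdot 6 \left(3 + j\right) = - 2 \left(18 + 6 j\right) = -36 - 12 j$)
$- 20 o E{\left(5,7 \right)} = \left(-20\right) 10 \left(-36 - 60\right) = - 200 \left(-36 - 60\right) = \left(-200\right) \left(-96\right) = 19200$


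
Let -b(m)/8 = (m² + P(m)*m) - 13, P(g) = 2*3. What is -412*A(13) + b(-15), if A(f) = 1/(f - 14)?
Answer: -564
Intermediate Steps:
A(f) = 1/(-14 + f)
P(g) = 6
b(m) = 104 - 48*m - 8*m² (b(m) = -8*((m² + 6*m) - 13) = -8*(-13 + m² + 6*m) = 104 - 48*m - 8*m²)
-412*A(13) + b(-15) = -412/(-14 + 13) + (104 - 48*(-15) - 8*(-15)²) = -412/(-1) + (104 + 720 - 8*225) = -412*(-1) + (104 + 720 - 1800) = 412 - 976 = -564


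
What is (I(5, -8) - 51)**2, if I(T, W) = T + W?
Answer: 2916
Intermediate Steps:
(I(5, -8) - 51)**2 = ((5 - 8) - 51)**2 = (-3 - 51)**2 = (-54)**2 = 2916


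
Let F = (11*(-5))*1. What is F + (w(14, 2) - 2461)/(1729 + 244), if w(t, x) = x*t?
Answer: -110948/1973 ≈ -56.233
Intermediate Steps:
w(t, x) = t*x
F = -55 (F = -55*1 = -55)
F + (w(14, 2) - 2461)/(1729 + 244) = -55 + (14*2 - 2461)/(1729 + 244) = -55 + (28 - 2461)/1973 = -55 - 2433*1/1973 = -55 - 2433/1973 = -110948/1973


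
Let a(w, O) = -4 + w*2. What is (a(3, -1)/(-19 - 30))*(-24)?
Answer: 48/49 ≈ 0.97959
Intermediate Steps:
a(w, O) = -4 + 2*w
(a(3, -1)/(-19 - 30))*(-24) = ((-4 + 2*3)/(-19 - 30))*(-24) = ((-4 + 6)/(-49))*(-24) = (2*(-1/49))*(-24) = -2/49*(-24) = 48/49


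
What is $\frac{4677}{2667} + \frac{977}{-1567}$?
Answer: $\frac{1574400}{1393063} \approx 1.1302$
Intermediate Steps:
$\frac{4677}{2667} + \frac{977}{-1567} = 4677 \cdot \frac{1}{2667} + 977 \left(- \frac{1}{1567}\right) = \frac{1559}{889} - \frac{977}{1567} = \frac{1574400}{1393063}$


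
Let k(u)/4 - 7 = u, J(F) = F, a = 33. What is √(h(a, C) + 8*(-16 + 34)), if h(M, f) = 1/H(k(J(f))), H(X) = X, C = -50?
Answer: √1064981/86 ≈ 12.000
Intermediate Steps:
k(u) = 28 + 4*u
h(M, f) = 1/(28 + 4*f)
√(h(a, C) + 8*(-16 + 34)) = √(1/(4*(7 - 50)) + 8*(-16 + 34)) = √((¼)/(-43) + 8*18) = √((¼)*(-1/43) + 144) = √(-1/172 + 144) = √(24767/172) = √1064981/86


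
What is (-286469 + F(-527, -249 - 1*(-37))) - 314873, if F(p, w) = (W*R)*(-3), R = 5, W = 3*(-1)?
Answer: -601297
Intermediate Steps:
W = -3
F(p, w) = 45 (F(p, w) = -3*5*(-3) = -15*(-3) = 45)
(-286469 + F(-527, -249 - 1*(-37))) - 314873 = (-286469 + 45) - 314873 = -286424 - 314873 = -601297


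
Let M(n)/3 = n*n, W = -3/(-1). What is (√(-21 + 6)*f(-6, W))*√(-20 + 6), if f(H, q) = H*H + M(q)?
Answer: -63*√210 ≈ -912.96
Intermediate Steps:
W = 3 (W = -3*(-1) = 3)
M(n) = 3*n² (M(n) = 3*(n*n) = 3*n²)
f(H, q) = H² + 3*q² (f(H, q) = H*H + 3*q² = H² + 3*q²)
(√(-21 + 6)*f(-6, W))*√(-20 + 6) = (√(-21 + 6)*((-6)² + 3*3²))*√(-20 + 6) = (√(-15)*(36 + 3*9))*√(-14) = ((I*√15)*(36 + 27))*(I*√14) = ((I*√15)*63)*(I*√14) = (63*I*√15)*(I*√14) = -63*√210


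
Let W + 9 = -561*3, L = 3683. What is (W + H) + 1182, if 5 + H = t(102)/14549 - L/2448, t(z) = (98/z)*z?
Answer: -18395559343/35615952 ≈ -516.50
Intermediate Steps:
t(z) = 98
W = -1692 (W = -9 - 561*3 = -9 - 1683 = -1692)
H = -231423823/35615952 (H = -5 + (98/14549 - 1*3683/2448) = -5 + (98*(1/14549) - 3683*1/2448) = -5 + (98/14549 - 3683/2448) = -5 - 53344063/35615952 = -231423823/35615952 ≈ -6.4978)
(W + H) + 1182 = (-1692 - 231423823/35615952) + 1182 = -60493614607/35615952 + 1182 = -18395559343/35615952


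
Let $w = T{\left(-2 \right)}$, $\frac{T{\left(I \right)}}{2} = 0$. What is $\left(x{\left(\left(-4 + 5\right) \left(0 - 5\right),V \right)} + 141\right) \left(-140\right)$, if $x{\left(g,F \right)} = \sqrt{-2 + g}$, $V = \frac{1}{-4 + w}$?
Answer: $-19740 - 140 i \sqrt{7} \approx -19740.0 - 370.41 i$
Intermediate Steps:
$T{\left(I \right)} = 0$ ($T{\left(I \right)} = 2 \cdot 0 = 0$)
$w = 0$
$V = - \frac{1}{4}$ ($V = \frac{1}{-4 + 0} = \frac{1}{-4} = - \frac{1}{4} \approx -0.25$)
$\left(x{\left(\left(-4 + 5\right) \left(0 - 5\right),V \right)} + 141\right) \left(-140\right) = \left(\sqrt{-2 + \left(-4 + 5\right) \left(0 - 5\right)} + 141\right) \left(-140\right) = \left(\sqrt{-2 + 1 \left(-5\right)} + 141\right) \left(-140\right) = \left(\sqrt{-2 - 5} + 141\right) \left(-140\right) = \left(\sqrt{-7} + 141\right) \left(-140\right) = \left(i \sqrt{7} + 141\right) \left(-140\right) = \left(141 + i \sqrt{7}\right) \left(-140\right) = -19740 - 140 i \sqrt{7}$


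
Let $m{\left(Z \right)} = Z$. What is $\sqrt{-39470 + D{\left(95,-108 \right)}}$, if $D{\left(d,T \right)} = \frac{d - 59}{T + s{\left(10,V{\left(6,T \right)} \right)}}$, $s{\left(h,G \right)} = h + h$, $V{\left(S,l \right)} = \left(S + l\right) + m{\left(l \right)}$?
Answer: $\frac{i \sqrt{19103678}}{22} \approx 198.67 i$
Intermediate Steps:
$V{\left(S,l \right)} = S + 2 l$ ($V{\left(S,l \right)} = \left(S + l\right) + l = S + 2 l$)
$s{\left(h,G \right)} = 2 h$
$D{\left(d,T \right)} = \frac{-59 + d}{20 + T}$ ($D{\left(d,T \right)} = \frac{d - 59}{T + 2 \cdot 10} = \frac{-59 + d}{T + 20} = \frac{-59 + d}{20 + T}$)
$\sqrt{-39470 + D{\left(95,-108 \right)}} = \sqrt{-39470 + \frac{-59 + 95}{20 - 108}} = \sqrt{-39470 + \frac{1}{-88} \cdot 36} = \sqrt{-39470 - \frac{9}{22}} = \sqrt{- \frac{868349}{22}} = \frac{i \sqrt{19103678}}{22}$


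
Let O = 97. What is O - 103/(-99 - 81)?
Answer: 17563/180 ≈ 97.572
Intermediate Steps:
O - 103/(-99 - 81) = 97 - 103/(-99 - 81) = 97 - 103/(-180) = 97 - 1/180*(-103) = 97 + 103/180 = 17563/180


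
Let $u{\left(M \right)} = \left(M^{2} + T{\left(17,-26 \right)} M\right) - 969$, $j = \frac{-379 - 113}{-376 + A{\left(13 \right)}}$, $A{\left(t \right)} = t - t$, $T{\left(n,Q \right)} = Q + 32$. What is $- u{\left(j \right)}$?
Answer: $\frac{8477583}{8836} \approx 959.44$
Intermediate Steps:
$T{\left(n,Q \right)} = 32 + Q$
$A{\left(t \right)} = 0$
$j = \frac{123}{94}$ ($j = \frac{-379 - 113}{-376 + 0} = - \frac{492}{-376} = \left(-492\right) \left(- \frac{1}{376}\right) = \frac{123}{94} \approx 1.3085$)
$u{\left(M \right)} = -969 + M^{2} + 6 M$ ($u{\left(M \right)} = \left(M^{2} + \left(32 - 26\right) M\right) - 969 = \left(M^{2} + 6 M\right) - 969 = -969 + M^{2} + 6 M$)
$- u{\left(j \right)} = - (-969 + \left(\frac{123}{94}\right)^{2} + 6 \cdot \frac{123}{94}) = - (-969 + \frac{15129}{8836} + \frac{369}{47}) = \left(-1\right) \left(- \frac{8477583}{8836}\right) = \frac{8477583}{8836}$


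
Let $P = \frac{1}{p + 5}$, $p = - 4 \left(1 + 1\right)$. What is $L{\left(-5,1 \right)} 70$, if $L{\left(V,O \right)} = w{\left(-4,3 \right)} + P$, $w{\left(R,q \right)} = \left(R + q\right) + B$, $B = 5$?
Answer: $\frac{770}{3} \approx 256.67$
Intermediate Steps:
$p = -8$ ($p = \left(-4\right) 2 = -8$)
$w{\left(R,q \right)} = 5 + R + q$ ($w{\left(R,q \right)} = \left(R + q\right) + 5 = 5 + R + q$)
$P = - \frac{1}{3}$ ($P = \frac{1}{-8 + 5} = \frac{1}{-3} = - \frac{1}{3} \approx -0.33333$)
$L{\left(V,O \right)} = \frac{11}{3}$ ($L{\left(V,O \right)} = \left(5 - 4 + 3\right) - \frac{1}{3} = 4 - \frac{1}{3} = \frac{11}{3}$)
$L{\left(-5,1 \right)} 70 = \frac{11}{3} \cdot 70 = \frac{770}{3}$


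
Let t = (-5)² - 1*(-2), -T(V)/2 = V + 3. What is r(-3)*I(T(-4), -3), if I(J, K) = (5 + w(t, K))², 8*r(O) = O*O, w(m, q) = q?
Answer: 9/2 ≈ 4.5000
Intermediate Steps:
T(V) = -6 - 2*V (T(V) = -2*(V + 3) = -2*(3 + V) = -6 - 2*V)
t = 27 (t = 25 + 2 = 27)
r(O) = O²/8 (r(O) = (O*O)/8 = O²/8)
I(J, K) = (5 + K)²
r(-3)*I(T(-4), -3) = ((⅛)*(-3)²)*(5 - 3)² = ((⅛)*9)*2² = (9/8)*4 = 9/2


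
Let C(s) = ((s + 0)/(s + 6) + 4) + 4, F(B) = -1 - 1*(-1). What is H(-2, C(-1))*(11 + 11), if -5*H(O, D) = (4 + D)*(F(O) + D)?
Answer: -50622/125 ≈ -404.98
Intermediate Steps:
F(B) = 0 (F(B) = -1 + 1 = 0)
C(s) = 8 + s/(6 + s) (C(s) = (s/(6 + s) + 4) + 4 = (4 + s/(6 + s)) + 4 = 8 + s/(6 + s))
H(O, D) = -D*(4 + D)/5 (H(O, D) = -(4 + D)*(0 + D)/5 = -(4 + D)*D/5 = -D*(4 + D)/5)
H(-2, C(-1))*(11 + 11) = ((3*(16 + 3*(-1))/(6 - 1))*(-4 - 3*(16 + 3*(-1))/(6 - 1))/5)*(11 + 11) = ((3*(16 - 3)/5)*(-4 - 3*(16 - 3)/5)/5)*22 = ((3*(⅕)*13)*(-4 - 3*13/5)/5)*22 = ((⅕)*(39/5)*(-4 - 1*39/5))*22 = ((⅕)*(39/5)*(-4 - 39/5))*22 = ((⅕)*(39/5)*(-59/5))*22 = -2301/125*22 = -50622/125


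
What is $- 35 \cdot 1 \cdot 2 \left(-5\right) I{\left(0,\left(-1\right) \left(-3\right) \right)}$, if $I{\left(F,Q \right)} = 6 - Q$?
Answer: $1050$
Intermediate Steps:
$- 35 \cdot 1 \cdot 2 \left(-5\right) I{\left(0,\left(-1\right) \left(-3\right) \right)} = - 35 \cdot 1 \cdot 2 \left(-5\right) \left(6 - \left(-1\right) \left(-3\right)\right) = - 35 \cdot 2 \left(-5\right) \left(6 - 3\right) = \left(-35\right) \left(-10\right) \left(6 - 3\right) = 350 \cdot 3 = 1050$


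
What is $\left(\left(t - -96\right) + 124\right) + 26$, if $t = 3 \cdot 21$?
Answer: $309$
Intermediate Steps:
$t = 63$
$\left(\left(t - -96\right) + 124\right) + 26 = \left(\left(63 - -96\right) + 124\right) + 26 = \left(\left(63 + 96\right) + 124\right) + 26 = \left(159 + 124\right) + 26 = 283 + 26 = 309$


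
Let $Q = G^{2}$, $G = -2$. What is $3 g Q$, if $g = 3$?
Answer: $36$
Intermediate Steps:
$Q = 4$ ($Q = \left(-2\right)^{2} = 4$)
$3 g Q = 3 \cdot 3 \cdot 4 = 9 \cdot 4 = 36$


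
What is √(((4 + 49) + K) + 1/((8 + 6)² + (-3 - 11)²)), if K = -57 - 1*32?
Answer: I*√28222/28 ≈ 5.9998*I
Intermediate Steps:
K = -89 (K = -57 - 32 = -89)
√(((4 + 49) + K) + 1/((8 + 6)² + (-3 - 11)²)) = √(((4 + 49) - 89) + 1/((8 + 6)² + (-3 - 11)²)) = √((53 - 89) + 1/(14² + (-14)²)) = √(-36 + 1/(196 + 196)) = √(-36 + 1/392) = √(-14111/392) = I*√28222/28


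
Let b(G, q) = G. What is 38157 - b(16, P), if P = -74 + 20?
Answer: 38141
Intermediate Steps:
P = -54
38157 - b(16, P) = 38157 - 1*16 = 38157 - 16 = 38141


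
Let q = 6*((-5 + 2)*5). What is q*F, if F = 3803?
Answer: -342270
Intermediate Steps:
q = -90 (q = 6*(-3*5) = 6*(-15) = -90)
q*F = -90*3803 = -342270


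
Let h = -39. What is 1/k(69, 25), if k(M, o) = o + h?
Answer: -1/14 ≈ -0.071429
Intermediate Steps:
k(M, o) = -39 + o (k(M, o) = o - 39 = -39 + o)
1/k(69, 25) = 1/(-39 + 25) = 1/(-14) = -1/14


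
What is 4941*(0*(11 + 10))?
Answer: 0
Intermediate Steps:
4941*(0*(11 + 10)) = 4941*(0*21) = 4941*0 = 0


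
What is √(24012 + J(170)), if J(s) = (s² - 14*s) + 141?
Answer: √50673 ≈ 225.11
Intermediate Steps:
J(s) = 141 + s² - 14*s
√(24012 + J(170)) = √(24012 + (141 + 170² - 14*170)) = √(24012 + (141 + 28900 - 2380)) = √(24012 + 26661) = √50673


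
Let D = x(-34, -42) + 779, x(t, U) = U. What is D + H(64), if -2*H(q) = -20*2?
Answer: 757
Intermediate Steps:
H(q) = 20 (H(q) = -(-10)*2 = -½*(-40) = 20)
D = 737 (D = -42 + 779 = 737)
D + H(64) = 737 + 20 = 757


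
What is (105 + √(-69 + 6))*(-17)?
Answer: -1785 - 51*I*√7 ≈ -1785.0 - 134.93*I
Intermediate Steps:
(105 + √(-69 + 6))*(-17) = (105 + √(-63))*(-17) = (105 + 3*I*√7)*(-17) = -1785 - 51*I*√7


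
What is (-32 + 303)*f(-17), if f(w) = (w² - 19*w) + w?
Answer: 161245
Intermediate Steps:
f(w) = w² - 18*w
(-32 + 303)*f(-17) = (-32 + 303)*(-17*(-18 - 17)) = 271*(-17*(-35)) = 271*595 = 161245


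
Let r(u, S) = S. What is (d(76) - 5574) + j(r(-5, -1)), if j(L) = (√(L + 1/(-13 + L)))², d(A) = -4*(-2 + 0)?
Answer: -77939/14 ≈ -5567.1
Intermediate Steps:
d(A) = 8 (d(A) = -4*(-2) = 8)
j(L) = L + 1/(-13 + L)
(d(76) - 5574) + j(r(-5, -1)) = (8 - 5574) + (1 + (-1)² - 13*(-1))/(-13 - 1) = -5566 + (1 + 1 + 13)/(-14) = -5566 - 1/14*15 = -5566 - 15/14 = -77939/14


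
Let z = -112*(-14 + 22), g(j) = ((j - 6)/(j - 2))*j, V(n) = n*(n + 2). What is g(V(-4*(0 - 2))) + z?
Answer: -31984/39 ≈ -820.10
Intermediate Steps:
V(n) = n*(2 + n)
g(j) = j*(-6 + j)/(-2 + j) (g(j) = ((-6 + j)/(-2 + j))*j = j*(-6 + j)/(-2 + j))
z = -896 (z = -112*8 = -896)
g(V(-4*(0 - 2))) + z = ((-4*(0 - 2))*(2 - 4*(0 - 2)))*(-6 + (-4*(0 - 2))*(2 - 4*(0 - 2)))/(-2 + (-4*(0 - 2))*(2 - 4*(0 - 2))) - 896 = ((-4*(-2))*(2 - 4*(-2)))*(-6 + (-4*(-2))*(2 - 4*(-2)))/(-2 + (-4*(-2))*(2 - 4*(-2))) - 896 = (8*(2 + 8))*(-6 + 8*(2 + 8))/(-2 + 8*(2 + 8)) - 896 = (8*10)*(-6 + 8*10)/(-2 + 8*10) - 896 = 80*(-6 + 80)/(-2 + 80) - 896 = 80*74/78 - 896 = 80*(1/78)*74 - 896 = 2960/39 - 896 = -31984/39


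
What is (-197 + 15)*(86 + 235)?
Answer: -58422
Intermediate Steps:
(-197 + 15)*(86 + 235) = -182*321 = -58422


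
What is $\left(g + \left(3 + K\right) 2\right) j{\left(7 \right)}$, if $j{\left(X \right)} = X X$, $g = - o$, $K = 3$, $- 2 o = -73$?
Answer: $- \frac{2401}{2} \approx -1200.5$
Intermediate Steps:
$o = \frac{73}{2}$ ($o = \left(- \frac{1}{2}\right) \left(-73\right) = \frac{73}{2} \approx 36.5$)
$g = - \frac{73}{2}$ ($g = \left(-1\right) \frac{73}{2} = - \frac{73}{2} \approx -36.5$)
$j{\left(X \right)} = X^{2}$
$\left(g + \left(3 + K\right) 2\right) j{\left(7 \right)} = \left(- \frac{73}{2} + \left(3 + 3\right) 2\right) 7^{2} = \left(- \frac{73}{2} + 6 \cdot 2\right) 49 = \left(- \frac{73}{2} + 12\right) 49 = \left(- \frac{49}{2}\right) 49 = - \frac{2401}{2}$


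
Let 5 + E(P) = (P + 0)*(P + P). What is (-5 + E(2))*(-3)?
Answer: 6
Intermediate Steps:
E(P) = -5 + 2*P**2 (E(P) = -5 + (P + 0)*(P + P) = -5 + P*(2*P) = -5 + 2*P**2)
(-5 + E(2))*(-3) = (-5 + (-5 + 2*2**2))*(-3) = (-5 + (-5 + 2*4))*(-3) = (-5 + (-5 + 8))*(-3) = (-5 + 3)*(-3) = -2*(-3) = 6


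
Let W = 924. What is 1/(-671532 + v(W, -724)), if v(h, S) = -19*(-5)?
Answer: -1/671437 ≈ -1.4893e-6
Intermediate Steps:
v(h, S) = 95
1/(-671532 + v(W, -724)) = 1/(-671532 + 95) = 1/(-671437) = -1/671437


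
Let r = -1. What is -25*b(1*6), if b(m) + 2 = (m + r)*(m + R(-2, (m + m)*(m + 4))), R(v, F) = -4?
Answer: -200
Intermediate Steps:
b(m) = -2 + (-1 + m)*(-4 + m) (b(m) = -2 + (m - 1)*(m - 4) = -2 + (-1 + m)*(-4 + m))
-25*b(1*6) = -25*(2 + (1*6)**2 - 5*6) = -25*(2 + 6**2 - 5*6) = -25*(2 + 36 - 30) = -25*8 = -200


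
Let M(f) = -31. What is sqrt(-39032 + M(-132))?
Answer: I*sqrt(39063) ≈ 197.64*I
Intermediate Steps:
sqrt(-39032 + M(-132)) = sqrt(-39032 - 31) = sqrt(-39063) = I*sqrt(39063)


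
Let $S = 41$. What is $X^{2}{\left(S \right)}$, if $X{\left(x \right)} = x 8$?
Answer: $107584$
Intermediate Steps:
$X{\left(x \right)} = 8 x$
$X^{2}{\left(S \right)} = \left(8 \cdot 41\right)^{2} = 328^{2} = 107584$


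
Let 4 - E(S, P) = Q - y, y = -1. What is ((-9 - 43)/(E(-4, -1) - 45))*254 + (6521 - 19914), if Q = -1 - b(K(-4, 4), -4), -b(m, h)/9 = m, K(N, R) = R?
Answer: -1018053/77 ≈ -13221.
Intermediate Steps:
b(m, h) = -9*m
Q = 35 (Q = -1 - (-9)*4 = -1 - 1*(-36) = -1 + 36 = 35)
E(S, P) = -32 (E(S, P) = 4 - (35 - 1*(-1)) = 4 - (35 + 1) = 4 - 1*36 = 4 - 36 = -32)
((-9 - 43)/(E(-4, -1) - 45))*254 + (6521 - 19914) = ((-9 - 43)/(-32 - 45))*254 + (6521 - 19914) = -52/(-77)*254 - 13393 = -52*(-1/77)*254 - 13393 = (52/77)*254 - 13393 = 13208/77 - 13393 = -1018053/77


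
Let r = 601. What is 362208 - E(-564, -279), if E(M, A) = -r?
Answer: 362809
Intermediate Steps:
E(M, A) = -601 (E(M, A) = -1*601 = -601)
362208 - E(-564, -279) = 362208 - 1*(-601) = 362208 + 601 = 362809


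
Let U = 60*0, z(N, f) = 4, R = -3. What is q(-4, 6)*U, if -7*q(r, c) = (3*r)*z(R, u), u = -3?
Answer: 0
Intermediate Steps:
q(r, c) = -12*r/7 (q(r, c) = -3*r*4/7 = -12*r/7)
U = 0
q(-4, 6)*U = -12/7*(-4)*0 = (48/7)*0 = 0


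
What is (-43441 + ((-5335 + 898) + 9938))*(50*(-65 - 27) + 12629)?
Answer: -304620260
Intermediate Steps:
(-43441 + ((-5335 + 898) + 9938))*(50*(-65 - 27) + 12629) = (-43441 + (-4437 + 9938))*(50*(-92) + 12629) = (-43441 + 5501)*(-4600 + 12629) = -37940*8029 = -304620260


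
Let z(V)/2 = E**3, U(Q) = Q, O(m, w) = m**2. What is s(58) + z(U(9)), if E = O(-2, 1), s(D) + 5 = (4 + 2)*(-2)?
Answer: 111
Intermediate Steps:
s(D) = -17 (s(D) = -5 + (4 + 2)*(-2) = -5 + 6*(-2) = -5 - 12 = -17)
E = 4 (E = (-2)**2 = 4)
z(V) = 128 (z(V) = 2*4**3 = 2*64 = 128)
s(58) + z(U(9)) = -17 + 128 = 111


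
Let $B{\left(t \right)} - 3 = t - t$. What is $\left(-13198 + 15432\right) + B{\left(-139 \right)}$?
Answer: $2237$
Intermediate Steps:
$B{\left(t \right)} = 3$ ($B{\left(t \right)} = 3 + \left(t - t\right) = 3 + 0 = 3$)
$\left(-13198 + 15432\right) + B{\left(-139 \right)} = \left(-13198 + 15432\right) + 3 = 2234 + 3 = 2237$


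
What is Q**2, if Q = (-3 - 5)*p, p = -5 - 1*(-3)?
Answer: 256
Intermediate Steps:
p = -2 (p = -5 + 3 = -2)
Q = 16 (Q = (-3 - 5)*(-2) = -8*(-2) = 16)
Q**2 = 16**2 = 256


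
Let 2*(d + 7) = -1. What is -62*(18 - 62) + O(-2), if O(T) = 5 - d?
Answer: 5481/2 ≈ 2740.5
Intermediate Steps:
d = -15/2 (d = -7 + (½)*(-1) = -7 - ½ = -15/2 ≈ -7.5000)
O(T) = 25/2 (O(T) = 5 - 1*(-15/2) = 5 + 15/2 = 25/2)
-62*(18 - 62) + O(-2) = -62*(18 - 62) + 25/2 = -62*(-44) + 25/2 = 2728 + 25/2 = 5481/2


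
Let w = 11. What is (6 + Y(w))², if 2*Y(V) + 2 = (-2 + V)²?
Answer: 8281/4 ≈ 2070.3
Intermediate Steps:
Y(V) = -1 + (-2 + V)²/2
(6 + Y(w))² = (6 + (-1 + (-2 + 11)²/2))² = (6 + (-1 + (½)*9²))² = (6 + (-1 + (½)*81))² = (6 + (-1 + 81/2))² = (6 + 79/2)² = (91/2)² = 8281/4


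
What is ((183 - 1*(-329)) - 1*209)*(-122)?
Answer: -36966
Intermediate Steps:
((183 - 1*(-329)) - 1*209)*(-122) = ((183 + 329) - 209)*(-122) = (512 - 209)*(-122) = 303*(-122) = -36966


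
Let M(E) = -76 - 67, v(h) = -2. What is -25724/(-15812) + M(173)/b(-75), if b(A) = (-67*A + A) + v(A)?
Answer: 529751/331516 ≈ 1.5980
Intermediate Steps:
b(A) = -2 - 66*A (b(A) = (-67*A + A) - 2 = -66*A - 2 = -2 - 66*A)
M(E) = -143
-25724/(-15812) + M(173)/b(-75) = -25724/(-15812) - 143/(-2 - 66*(-75)) = -25724*(-1/15812) - 143/(-2 + 4950) = 109/67 - 143/4948 = 529751/331516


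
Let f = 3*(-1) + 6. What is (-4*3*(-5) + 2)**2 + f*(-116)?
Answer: 3496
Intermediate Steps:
f = 3 (f = -3 + 6 = 3)
(-4*3*(-5) + 2)**2 + f*(-116) = (-4*3*(-5) + 2)**2 + 3*(-116) = (-12*(-5) + 2)**2 - 348 = (60 + 2)**2 - 348 = 62**2 - 348 = 3844 - 348 = 3496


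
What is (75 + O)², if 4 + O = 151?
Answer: 49284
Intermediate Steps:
O = 147 (O = -4 + 151 = 147)
(75 + O)² = (75 + 147)² = 222² = 49284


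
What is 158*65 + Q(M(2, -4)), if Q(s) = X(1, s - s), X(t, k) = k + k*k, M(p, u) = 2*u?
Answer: 10270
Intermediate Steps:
X(t, k) = k + k²
Q(s) = 0 (Q(s) = (s - s)*(1 + (s - s)) = 0*(1 + 0) = 0*1 = 0)
158*65 + Q(M(2, -4)) = 158*65 + 0 = 10270 + 0 = 10270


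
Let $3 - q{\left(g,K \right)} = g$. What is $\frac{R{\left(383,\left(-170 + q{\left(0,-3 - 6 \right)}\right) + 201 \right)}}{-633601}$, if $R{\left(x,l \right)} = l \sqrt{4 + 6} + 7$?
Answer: $- \frac{7}{633601} - \frac{34 \sqrt{10}}{633601} \approx -0.00018074$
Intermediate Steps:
$q{\left(g,K \right)} = 3 - g$
$R{\left(x,l \right)} = 7 + l \sqrt{10}$ ($R{\left(x,l \right)} = l \sqrt{10} + 7 = 7 + l \sqrt{10}$)
$\frac{R{\left(383,\left(-170 + q{\left(0,-3 - 6 \right)}\right) + 201 \right)}}{-633601} = \frac{7 + \left(\left(-170 + \left(3 - 0\right)\right) + 201\right) \sqrt{10}}{-633601} = \left(7 + \left(\left(-170 + \left(3 + 0\right)\right) + 201\right) \sqrt{10}\right) \left(- \frac{1}{633601}\right) = \left(7 + \left(\left(-170 + 3\right) + 201\right) \sqrt{10}\right) \left(- \frac{1}{633601}\right) = \left(7 + \left(-167 + 201\right) \sqrt{10}\right) \left(- \frac{1}{633601}\right) = \left(7 + 34 \sqrt{10}\right) \left(- \frac{1}{633601}\right) = - \frac{7}{633601} - \frac{34 \sqrt{10}}{633601}$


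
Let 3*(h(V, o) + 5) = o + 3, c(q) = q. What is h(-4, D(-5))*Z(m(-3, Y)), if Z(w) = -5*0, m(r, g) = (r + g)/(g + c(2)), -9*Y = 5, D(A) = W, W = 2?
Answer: 0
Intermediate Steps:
D(A) = 2
Y = -5/9 (Y = -⅑*5 = -5/9 ≈ -0.55556)
h(V, o) = -4 + o/3 (h(V, o) = -5 + (o + 3)/3 = -5 + (3 + o)/3 = -5 + (1 + o/3) = -4 + o/3)
m(r, g) = (g + r)/(2 + g) (m(r, g) = (r + g)/(g + 2) = (g + r)/(2 + g))
Z(w) = 0
h(-4, D(-5))*Z(m(-3, Y)) = (-4 + (⅓)*2)*0 = (-4 + ⅔)*0 = -10/3*0 = 0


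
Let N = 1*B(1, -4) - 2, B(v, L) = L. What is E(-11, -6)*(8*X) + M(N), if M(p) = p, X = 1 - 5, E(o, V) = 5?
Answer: -166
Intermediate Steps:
X = -4
N = -6 (N = 1*(-4) - 2 = -4 - 2 = -6)
E(-11, -6)*(8*X) + M(N) = 5*(8*(-4)) - 6 = 5*(-32) - 6 = -160 - 6 = -166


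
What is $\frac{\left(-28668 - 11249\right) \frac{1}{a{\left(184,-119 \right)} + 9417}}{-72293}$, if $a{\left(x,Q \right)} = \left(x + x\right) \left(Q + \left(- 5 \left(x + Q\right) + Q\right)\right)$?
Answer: $- \frac{39917}{14297169731} \approx -2.792 \cdot 10^{-6}$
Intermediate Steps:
$a{\left(x,Q \right)} = 2 x \left(- 5 x - 3 Q\right)$ ($a{\left(x,Q \right)} = 2 x \left(Q + \left(- 5 \left(Q + x\right) + Q\right)\right) = 2 x \left(Q - \left(4 Q + 5 x\right)\right) = 2 x \left(- 5 x - 3 Q\right)$)
$\frac{\left(-28668 - 11249\right) \frac{1}{a{\left(184,-119 \right)} + 9417}}{-72293} = \frac{\left(-28668 - 11249\right) \frac{1}{\left(-2\right) 184 \left(3 \left(-119\right) + 5 \cdot 184\right) + 9417}}{-72293} = - \frac{39917}{\left(-2\right) 184 \left(-357 + 920\right) + 9417} \left(- \frac{1}{72293}\right) = - \frac{39917}{\left(-2\right) 184 \cdot 563 + 9417} \left(- \frac{1}{72293}\right) = - \frac{39917}{-207184 + 9417} \left(- \frac{1}{72293}\right) = - \frac{39917}{-197767} \left(- \frac{1}{72293}\right) = \left(-39917\right) \left(- \frac{1}{197767}\right) \left(- \frac{1}{72293}\right) = \frac{39917}{197767} \left(- \frac{1}{72293}\right) = - \frac{39917}{14297169731}$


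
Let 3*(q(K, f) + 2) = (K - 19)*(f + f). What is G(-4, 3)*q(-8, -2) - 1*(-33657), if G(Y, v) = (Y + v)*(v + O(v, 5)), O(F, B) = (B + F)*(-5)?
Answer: 34915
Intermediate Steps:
O(F, B) = -5*B - 5*F
G(Y, v) = (-25 - 4*v)*(Y + v) (G(Y, v) = (Y + v)*(v + (-5*5 - 5*v)) = (Y + v)*(v + (-25 - 5*v)) = (Y + v)*(-25 - 4*v) = (-25 - 4*v)*(Y + v))
q(K, f) = -2 + 2*f*(-19 + K)/3 (q(K, f) = -2 + ((K - 19)*(f + f))/3 = -2 + ((-19 + K)*(2*f))/3 = -2 + (2*f*(-19 + K))/3 = -2 + 2*f*(-19 + K)/3)
G(-4, 3)*q(-8, -2) - 1*(-33657) = (-25*(-4) - 25*3 - 4*3² - 4*(-4)*3)*(-2 - 38/3*(-2) + (⅔)*(-8)*(-2)) - 1*(-33657) = (100 - 75 - 4*9 + 48)*(-2 + 76/3 + 32/3) + 33657 = (100 - 75 - 36 + 48)*34 + 33657 = 37*34 + 33657 = 1258 + 33657 = 34915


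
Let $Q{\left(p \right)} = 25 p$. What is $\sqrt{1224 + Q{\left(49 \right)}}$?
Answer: $\sqrt{2449} \approx 49.487$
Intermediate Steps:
$\sqrt{1224 + Q{\left(49 \right)}} = \sqrt{1224 + 25 \cdot 49} = \sqrt{1224 + 1225} = \sqrt{2449}$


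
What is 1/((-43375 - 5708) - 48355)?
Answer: -1/97438 ≈ -1.0263e-5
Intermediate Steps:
1/((-43375 - 5708) - 48355) = 1/(-49083 - 48355) = 1/(-97438) = -1/97438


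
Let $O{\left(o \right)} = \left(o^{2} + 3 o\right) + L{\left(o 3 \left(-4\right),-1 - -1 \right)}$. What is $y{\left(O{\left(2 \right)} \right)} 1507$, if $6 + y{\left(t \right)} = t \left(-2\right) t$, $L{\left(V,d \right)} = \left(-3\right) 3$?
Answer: $-12056$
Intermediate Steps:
$L{\left(V,d \right)} = -9$
$O{\left(o \right)} = -9 + o^{2} + 3 o$ ($O{\left(o \right)} = \left(o^{2} + 3 o\right) - 9 = -9 + o^{2} + 3 o$)
$y{\left(t \right)} = -6 - 2 t^{2}$ ($y{\left(t \right)} = -6 + t \left(-2\right) t = -6 + - 2 t t = -6 - 2 t^{2}$)
$y{\left(O{\left(2 \right)} \right)} 1507 = \left(-6 - 2 \left(-9 + 2^{2} + 3 \cdot 2\right)^{2}\right) 1507 = \left(-6 - 2 \left(-9 + 4 + 6\right)^{2}\right) 1507 = \left(-6 - 2 \cdot 1^{2}\right) 1507 = \left(-6 - 2\right) 1507 = \left(-8\right) 1507 = -12056$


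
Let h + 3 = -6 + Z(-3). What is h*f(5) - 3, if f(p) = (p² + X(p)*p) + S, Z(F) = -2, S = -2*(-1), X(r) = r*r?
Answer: -1675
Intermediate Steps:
X(r) = r²
S = 2
f(p) = 2 + p² + p³ (f(p) = (p² + p²*p) + 2 = (p² + p³) + 2 = 2 + p² + p³)
h = -11 (h = -3 + (-6 - 2) = -3 - 8 = -11)
h*f(5) - 3 = -11*(2 + 5² + 5³) - 3 = -11*(2 + 25 + 125) - 3 = -11*152 - 3 = -1672 - 3 = -1675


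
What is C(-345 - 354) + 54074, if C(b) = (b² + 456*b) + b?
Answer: 223232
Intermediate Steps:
C(b) = b² + 457*b
C(-345 - 354) + 54074 = (-345 - 354)*(457 + (-345 - 354)) + 54074 = -699*(457 - 699) + 54074 = -699*(-242) + 54074 = 169158 + 54074 = 223232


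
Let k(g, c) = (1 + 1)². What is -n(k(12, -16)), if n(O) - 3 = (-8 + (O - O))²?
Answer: -67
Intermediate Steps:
k(g, c) = 4 (k(g, c) = 2² = 4)
n(O) = 67 (n(O) = 3 + (-8 + (O - O))² = 3 + (-8 + 0)² = 3 + (-8)² = 3 + 64 = 67)
-n(k(12, -16)) = -1*67 = -67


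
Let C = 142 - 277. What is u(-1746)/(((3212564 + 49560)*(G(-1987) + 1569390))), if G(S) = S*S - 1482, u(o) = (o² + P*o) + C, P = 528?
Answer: 2126493/17994127167548 ≈ 1.1818e-7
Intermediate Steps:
C = -135
u(o) = -135 + o² + 528*o (u(o) = (o² + 528*o) - 135 = -135 + o² + 528*o)
G(S) = -1482 + S² (G(S) = S² - 1482 = -1482 + S²)
u(-1746)/(((3212564 + 49560)*(G(-1987) + 1569390))) = (-135 + (-1746)² + 528*(-1746))/(((3212564 + 49560)*((-1482 + (-1987)²) + 1569390))) = (-135 + 3048516 - 921888)/((3262124*((-1482 + 3948169) + 1569390))) = 2126493/((3262124*(3946687 + 1569390))) = 2126493/((3262124*5516077)) = 2126493/17994127167548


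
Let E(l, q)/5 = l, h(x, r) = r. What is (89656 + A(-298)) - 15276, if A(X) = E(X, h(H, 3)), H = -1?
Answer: 72890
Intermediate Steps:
E(l, q) = 5*l
A(X) = 5*X
(89656 + A(-298)) - 15276 = (89656 + 5*(-298)) - 15276 = (89656 - 1490) - 15276 = 88166 - 15276 = 72890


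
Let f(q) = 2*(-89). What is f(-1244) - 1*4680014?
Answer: -4680192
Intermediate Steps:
f(q) = -178
f(-1244) - 1*4680014 = -178 - 1*4680014 = -178 - 4680014 = -4680192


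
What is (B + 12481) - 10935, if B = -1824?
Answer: -278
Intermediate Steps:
(B + 12481) - 10935 = (-1824 + 12481) - 10935 = 10657 - 10935 = -278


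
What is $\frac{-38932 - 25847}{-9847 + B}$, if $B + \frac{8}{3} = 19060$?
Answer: $- \frac{194337}{27631} \approx -7.0333$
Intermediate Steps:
$B = \frac{57172}{3}$ ($B = - \frac{8}{3} + 19060 = \frac{57172}{3} \approx 19057.0$)
$\frac{-38932 - 25847}{-9847 + B} = \frac{-38932 - 25847}{-9847 + \frac{57172}{3}} = - \frac{64779}{\frac{27631}{3}} = \left(-64779\right) \frac{3}{27631} = - \frac{194337}{27631}$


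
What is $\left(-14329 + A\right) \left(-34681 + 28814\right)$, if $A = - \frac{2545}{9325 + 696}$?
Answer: $\frac{842462794618}{10021} \approx 8.407 \cdot 10^{7}$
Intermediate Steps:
$A = - \frac{2545}{10021} \approx -0.25397$
$\left(-14329 + A\right) \left(-34681 + 28814\right) = \left(-14329 - \frac{2545}{10021}\right) \left(-34681 + 28814\right) = \left(- \frac{143593454}{10021}\right) \left(-5867\right) = \frac{842462794618}{10021}$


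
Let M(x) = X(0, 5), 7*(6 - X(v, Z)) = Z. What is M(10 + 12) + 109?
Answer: 800/7 ≈ 114.29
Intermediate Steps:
X(v, Z) = 6 - Z/7
M(x) = 37/7 (M(x) = 6 - ⅐*5 = 6 - 5/7 = 37/7)
M(10 + 12) + 109 = 37/7 + 109 = 800/7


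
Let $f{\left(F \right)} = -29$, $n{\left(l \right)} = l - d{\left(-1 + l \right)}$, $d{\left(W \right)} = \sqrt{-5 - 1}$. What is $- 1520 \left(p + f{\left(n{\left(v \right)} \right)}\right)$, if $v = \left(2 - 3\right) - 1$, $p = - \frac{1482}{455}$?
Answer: $\frac{343216}{7} \approx 49031.0$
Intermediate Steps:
$d{\left(W \right)} = i \sqrt{6}$ ($d{\left(W \right)} = \sqrt{-6} = i \sqrt{6}$)
$p = - \frac{114}{35}$ ($p = \left(-1482\right) \frac{1}{455} = - \frac{114}{35} \approx -3.2571$)
$v = -2$ ($v = -1 - 1 = -2$)
$n{\left(l \right)} = l - i \sqrt{6}$
$- 1520 \left(p + f{\left(n{\left(v \right)} \right)}\right) = - 1520 \left(- \frac{114}{35} - 29\right) = \left(-1520\right) \left(- \frac{1129}{35}\right) = \frac{343216}{7}$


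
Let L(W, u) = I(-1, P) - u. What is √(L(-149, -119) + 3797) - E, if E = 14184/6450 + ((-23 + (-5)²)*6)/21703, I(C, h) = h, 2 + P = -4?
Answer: -51318792/23330725 + √3910 ≈ 60.330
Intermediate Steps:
P = -6 (P = -2 - 4 = -6)
L(W, u) = -6 - u
E = 51318792/23330725 (E = 14184*(1/6450) + ((-23 + 25)*6)*(1/21703) = 2364/1075 + (2*6)*(1/21703) = 2364/1075 + 12*(1/21703) = 2364/1075 + 12/21703 = 51318792/23330725 ≈ 2.1996)
√(L(-149, -119) + 3797) - E = √((-6 - 1*(-119)) + 3797) - 1*51318792/23330725 = √((-6 + 119) + 3797) - 51318792/23330725 = √(113 + 3797) - 51318792/23330725 = √3910 - 51318792/23330725 = -51318792/23330725 + √3910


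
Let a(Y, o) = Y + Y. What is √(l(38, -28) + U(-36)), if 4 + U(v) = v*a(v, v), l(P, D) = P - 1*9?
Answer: √2617 ≈ 51.157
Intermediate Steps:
a(Y, o) = 2*Y
l(P, D) = -9 + P (l(P, D) = P - 9 = -9 + P)
U(v) = -4 + 2*v² (U(v) = -4 + v*(2*v) = -4 + 2*v²)
√(l(38, -28) + U(-36)) = √((-9 + 38) + (-4 + 2*(-36)²)) = √(29 + (-4 + 2*1296)) = √(29 + (-4 + 2592)) = √(29 + 2588) = √2617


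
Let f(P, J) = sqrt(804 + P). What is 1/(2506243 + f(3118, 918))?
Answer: 2506243/6281253971127 - sqrt(3922)/6281253971127 ≈ 3.9899e-7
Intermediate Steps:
1/(2506243 + f(3118, 918)) = 1/(2506243 + sqrt(804 + 3118)) = 1/(2506243 + sqrt(3922))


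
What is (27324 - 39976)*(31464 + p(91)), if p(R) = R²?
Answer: -502853740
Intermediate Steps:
(27324 - 39976)*(31464 + p(91)) = (27324 - 39976)*(31464 + 91²) = -12652*(31464 + 8281) = -12652*39745 = -502853740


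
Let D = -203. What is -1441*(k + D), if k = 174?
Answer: 41789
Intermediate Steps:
-1441*(k + D) = -1441*(174 - 203) = -1441*(-29) = 41789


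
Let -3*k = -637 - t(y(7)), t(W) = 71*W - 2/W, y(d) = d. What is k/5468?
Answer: 1984/28707 ≈ 0.069112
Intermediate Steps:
t(W) = -2/W + 71*W
k = 7936/21 (k = -(-637 - (-2/7 + 71*7))/3 = -(-637 - (-2*⅐ + 497))/3 = -(-637 - (-2/7 + 497))/3 = -(-637 - 1*3477/7)/3 = -(-637 - 3477/7)/3 = -⅓*(-7936/7) = 7936/21 ≈ 377.90)
k/5468 = (7936/21)/5468 = (7936/21)*(1/5468) = 1984/28707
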